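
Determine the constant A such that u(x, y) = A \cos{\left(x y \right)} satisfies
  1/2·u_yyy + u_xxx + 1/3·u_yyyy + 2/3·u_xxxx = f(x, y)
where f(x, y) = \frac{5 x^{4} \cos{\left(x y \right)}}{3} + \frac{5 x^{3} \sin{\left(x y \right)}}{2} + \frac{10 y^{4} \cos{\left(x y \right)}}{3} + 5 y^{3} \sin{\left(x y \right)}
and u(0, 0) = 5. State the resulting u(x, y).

Answer: u(x, y) = 5 \cos{\left(x y \right)}

Derivation:
Substitute the ansatz u = A \cos{\left(x y \right)} into the left-hand side.
Derivatives of the ansatz:
  u_yyy = A x^{3} \sin{\left(x y \right)}
  u_xxx = A y^{3} \sin{\left(x y \right)}
  u_yyyy = A x^{4} \cos{\left(x y \right)}
  u_xxxx = A y^{4} \cos{\left(x y \right)}
Term by term:
  1/2·u_yyy = \frac{A x^{3} \sin{\left(x y \right)}}{2}
  u_xxx = A y^{3} \sin{\left(x y \right)}
  1/3·u_yyyy = \frac{A x^{4} \cos{\left(x y \right)}}{3}
  2/3·u_xxxx = \frac{2 A y^{4} \cos{\left(x y \right)}}{3}
So the left-hand side equals
  \frac{A x^{4} \cos{\left(x y \right)}}{3} + \frac{A x^{3} \sin{\left(x y \right)}}{2} + \frac{2 A y^{4} \cos{\left(x y \right)}}{3} + A y^{3} \sin{\left(x y \right)}
This must equal f(x, y) = \frac{5 x^{4} \cos{\left(x y \right)}}{3} + \frac{5 x^{3} \sin{\left(x y \right)}}{2} + \frac{10 y^{4} \cos{\left(x y \right)}}{3} + 5 y^{3} \sin{\left(x y \right)} identically.
Matching coefficients of the independent functions:
  [x^{3} \sin{\left(x y \right)}]:  \frac{A}{2} = \frac{5}{2}
  [x^{4} \cos{\left(x y \right)}]:  \frac{A}{3} = \frac{5}{3}
  [y^{3} \sin{\left(x y \right)}]:  A = 5
  [y^{4} \cos{\left(x y \right)}]:  \frac{2 A}{3} = \frac{10}{3}
Solving: A = 5.
Check against the point condition:
  u(0, 0) = 5  ⟹  A = 5  ✓
Hence u(x, y) = 5 \cos{\left(x y \right)}.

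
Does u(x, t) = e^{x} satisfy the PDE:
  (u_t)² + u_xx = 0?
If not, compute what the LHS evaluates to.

Answer: No, the LHS evaluates to e^{x}

Derivation:
Evaluate each term of the left-hand side for u = e^{x}.
Derivatives:
  u_t = 0
  u_xx = e^{x}
Terms:
  (u_t)² = 0
  u_xx = e^{x}
Sum: LHS = e^{x}
Given right-hand side: 0. Difference LHS − RHS = e^{x} ≠ 0, so u is not a solution.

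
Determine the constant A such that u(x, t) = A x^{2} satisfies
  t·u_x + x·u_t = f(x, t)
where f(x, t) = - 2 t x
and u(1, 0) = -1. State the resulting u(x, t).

Answer: u(x, t) = - x^{2}

Derivation:
Substitute the ansatz u = A x^{2} into the left-hand side.
Derivatives of the ansatz:
  u_x = 2 A x
  u_t = 0
Term by term:
  t·u_x = 2 A t x
  x·u_t = 0
So the left-hand side equals
  2 A t x
This must equal f(x, t) = - 2 t x identically.
Matching coefficients of the independent functions:
  [t x]:  2 A = -2
Solving: A = -1.
Check against the point condition:
  u(1, 0) = -1  ⟹  A = -1  ✓
Hence u(x, t) = - x^{2}.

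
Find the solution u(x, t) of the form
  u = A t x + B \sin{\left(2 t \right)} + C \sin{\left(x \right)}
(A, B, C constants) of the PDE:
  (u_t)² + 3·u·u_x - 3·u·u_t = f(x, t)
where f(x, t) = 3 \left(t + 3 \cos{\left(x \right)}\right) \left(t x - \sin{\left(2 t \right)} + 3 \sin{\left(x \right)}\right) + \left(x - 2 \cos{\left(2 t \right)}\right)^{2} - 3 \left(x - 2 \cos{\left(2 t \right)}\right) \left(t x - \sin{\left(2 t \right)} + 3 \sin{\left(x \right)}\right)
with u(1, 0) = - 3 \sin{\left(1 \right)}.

Substitute the ansatz u = A t x + B \sin{\left(2 t \right)} + C \sin{\left(x \right)} into the left-hand side.
Derivatives of the ansatz:
  u_t = A x + 2 B \cos{\left(2 t \right)}
  u_x = A t + C \cos{\left(x \right)}
Term by term:
  (u_t)² = A^{2} x^{2} + 4 A B x \cos{\left(2 t \right)} + 4 B^{2} \cos^{2}{\left(2 t \right)}
  3·u·u_x = 3 A^{2} t^{2} x + 3 A B t \sin{\left(2 t \right)} + 3 A C t x \cos{\left(x \right)} + 3 A C t \sin{\left(x \right)} + 3 B C \sin{\left(2 t \right)} \cos{\left(x \right)} + 3 C^{2} \sin{\left(x \right)} \cos{\left(x \right)}
  -3·u·u_t = - 3 A^{2} t x^{2} - 6 A B t x \cos{\left(2 t \right)} - 3 A B x \sin{\left(2 t \right)} - 3 A C x \sin{\left(x \right)} - 6 B^{2} \sin{\left(2 t \right)} \cos{\left(2 t \right)} - 6 B C \sin{\left(x \right)} \cos{\left(2 t \right)}
So the left-hand side equals
  3 A^{2} t^{2} x - 3 A^{2} t x^{2} + A^{2} x^{2} - 6 A B t x \cos{\left(2 t \right)} + 3 A B t \sin{\left(2 t \right)} - 3 A B x \sin{\left(2 t \right)} + 4 A B x \cos{\left(2 t \right)} + 3 A C t x \cos{\left(x \right)} + 3 A C t \sin{\left(x \right)} - 3 A C x \sin{\left(x \right)} - 6 B^{2} \sin{\left(2 t \right)} \cos{\left(2 t \right)} + 4 B^{2} \cos^{2}{\left(2 t \right)} + 3 B C \sin{\left(2 t \right)} \cos{\left(x \right)} - 6 B C \sin{\left(x \right)} \cos{\left(2 t \right)} + 3 C^{2} \sin{\left(x \right)} \cos{\left(x \right)}
This must equal f(x, t) identically; expanded, f = 3 t^{2} x - 3 t x^{2} + 6 t x \cos{\left(2 t \right)} + 9 t x \cos{\left(x \right)} - 3 t \sin{\left(2 t \right)} + 9 t \sin{\left(x \right)} + x^{2} + 3 x \sin{\left(2 t \right)} - 9 x \sin{\left(x \right)} - 4 x \cos{\left(2 t \right)} - 6 \sin{\left(2 t \right)} \cos{\left(2 t \right)} - 9 \sin{\left(2 t \right)} \cos{\left(x \right)} + 18 \sin{\left(x \right)} \cos{\left(2 t \right)} + 27 \sin{\left(x \right)} \cos{\left(x \right)} + 4 \cos^{2}{\left(2 t \right)}.
Matching coefficients of the independent functions:
(each divided by its leading coefficient; functions giving the same equation are listed together)
  [x^{2}, t x^{2}, t^{2} x]:  A^{2} - 1 = 0
  [t \sin{\left(2 t \right)}, x \sin{\left(2 t \right)}, x \cos{\left(2 t \right)}, …]:  A B + 1 = 0
  [t \sin{\left(x \right)}, x \sin{\left(x \right)}, t x \cos{\left(x \right)}]:  A C - 3 = 0
  [\sin{\left(2 t \right)} \cos{\left(2 t \right)}, \cos^{2}{\left(2 t \right)}]:  B^{2} - 1 = 0
  [\sin{\left(2 t \right)} \cos{\left(x \right)}, \sin{\left(x \right)} \cos{\left(2 t \right)}]:  B C + 3 = 0
  [\sin{\left(x \right)} \cos{\left(x \right)}]:  C^{2} - 9 = 0
These equations allow (A, B, C) = (-1, 1, -3) or (1, -1, 3).
Impose the point condition(s):
  u(1, 0) = - 3 \sin{\left(1 \right)}  ⟹  C \sin{\left(1 \right)} = - 3 \sin{\left(1 \right)}
Only A = -1, B = 1, C = -3 satisfies everything.
Hence u(x, t) = - t x + \sin{\left(2 t \right)} - 3 \sin{\left(x \right)}.

Answer: u(x, t) = - t x + \sin{\left(2 t \right)} - 3 \sin{\left(x \right)}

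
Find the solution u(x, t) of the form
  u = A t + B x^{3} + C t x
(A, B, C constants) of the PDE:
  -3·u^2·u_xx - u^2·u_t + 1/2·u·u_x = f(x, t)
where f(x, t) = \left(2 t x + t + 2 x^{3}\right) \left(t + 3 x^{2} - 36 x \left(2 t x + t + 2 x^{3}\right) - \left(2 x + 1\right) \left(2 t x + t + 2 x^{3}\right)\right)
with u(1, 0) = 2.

Answer: u(x, t) = 2 t x + t + 2 x^{3}

Derivation:
Substitute the ansatz u = A t + B x^{3} + C t x into the left-hand side.
Derivatives of the ansatz:
  u_xx = 6 B x
  u_t = A + C x
  u_x = 3 B x^{2} + C t
Term by term:
  -3·u^2·u_xx = - 18 A^{2} B t^{2} x - 36 A B^{2} t x^{4} - 36 A B C t^{2} x^{2} - 18 B^{3} x^{7} - 36 B^{2} C t x^{5} - 18 B C^{2} t^{2} x^{3}
  -u^2·u_t = - A^{3} t^{2} - 2 A^{2} B t x^{3} - 3 A^{2} C t^{2} x - A B^{2} x^{6} - 4 A B C t x^{4} - 3 A C^{2} t^{2} x^{2} - B^{2} C x^{7} - 2 B C^{2} t x^{5} - C^{3} t^{2} x^{3}
  1/2·u·u_x = \frac{3 A B t x^{2}}{2} + \frac{A C t^{2}}{2} + \frac{3 B^{2} x^{5}}{2} + 2 B C t x^{3} + \frac{C^{2} t^{2} x}{2}
So the left-hand side equals
  - A^{3} t^{2} - 18 A^{2} B t^{2} x - 2 A^{2} B t x^{3} - 3 A^{2} C t^{2} x - 36 A B^{2} t x^{4} - A B^{2} x^{6} - 36 A B C t^{2} x^{2} - 4 A B C t x^{4} + \frac{3 A B t x^{2}}{2} - 3 A C^{2} t^{2} x^{2} + \frac{A C t^{2}}{2} - 18 B^{3} x^{7} - 36 B^{2} C t x^{5} - B^{2} C x^{7} + \frac{3 B^{2} x^{5}}{2} - 18 B C^{2} t^{2} x^{3} - 2 B C^{2} t x^{5} + 2 B C t x^{3} - C^{3} t^{2} x^{3} + \frac{C^{2} t^{2} x}{2}
This must equal f(x, t) identically; expanded, f = - 152 t^{2} x^{3} - 156 t^{2} x^{2} - 40 t^{2} x - 304 t x^{5} - 160 t x^{4} + 4 t x^{3} + 3 t x^{2} - 152 x^{7} - 4 x^{6} + 6 x^{5}.
Matching coefficients of the independent functions:
  [t^{2}]:  - A^{3} + \frac{A C}{2} = 0
  [x^{5}]:  \frac{3 B^{2}}{2} = 6
  [x^{6}]:  - A B^{2} = -4
  [x^{7}]:  - 18 B^{3} - B^{2} C = -152
  [t x^{2}]:  \frac{3 A B}{2} = 3
  [t x^{3}]:  - 2 A^{2} B + 2 B C = 4
  [t x^{4}]:  - 36 A B^{2} - 4 A B C = -160
  [t x^{5}]:  - 36 B^{2} C - 2 B C^{2} = -304
  [t^{2} x]:  - 18 A^{2} B - 3 A^{2} C + \frac{C^{2}}{2} = -40
  [t^{2} x^{2}]:  - 36 A B C - 3 A C^{2} = -156
  [t^{2} x^{3}]:  - 18 B C^{2} - C^{3} = -152
Solving: A = 1, B = 2, C = 2.
Check against the point condition:
  u(1, 0) = 2  ⟹  B = 2  ✓
Hence u(x, t) = 2 t x + t + 2 x^{3}.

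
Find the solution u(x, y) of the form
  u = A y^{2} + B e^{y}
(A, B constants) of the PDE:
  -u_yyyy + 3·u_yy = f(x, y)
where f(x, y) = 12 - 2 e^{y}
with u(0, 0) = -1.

Substitute the ansatz u = A y^{2} + B e^{y} into the left-hand side.
Derivatives of the ansatz:
  u_yyyy = B e^{y}
  u_yy = 2 A + B e^{y}
Term by term:
  -u_yyyy = - B e^{y}
  3·u_yy = 6 A + 3 B e^{y}
So the left-hand side equals
  6 A + 2 B e^{y}
This must equal f(x, y) = 12 - 2 e^{y} identically.
Matching coefficients of the independent functions:
  [constant term]:  6 A = 12
  [e^{y}]:  2 B = -2
Solving: A = 2, B = -1.
Check against the point condition:
  u(0, 0) = -1  ⟹  B = -1  ✓
Hence u(x, y) = 2 y^{2} - e^{y}.

Answer: u(x, y) = 2 y^{2} - e^{y}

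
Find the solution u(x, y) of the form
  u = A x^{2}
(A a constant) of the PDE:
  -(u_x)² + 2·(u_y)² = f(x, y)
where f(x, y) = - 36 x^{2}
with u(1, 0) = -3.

Substitute the ansatz u = A x^{2} into the left-hand side.
Derivatives of the ansatz:
  u_x = 2 A x
  u_y = 0
Term by term:
  -(u_x)² = - 4 A^{2} x^{2}
  2·(u_y)² = 0
So the left-hand side equals
  - 4 A^{2} x^{2}
This must equal f(x, y) = - 36 x^{2} identically.
Matching coefficients of the independent functions:
  [x^{2}]:  - 4 A^{2} = -36
These equations allow (A) = (-3) or (3).
Impose the point condition(s):
  u(1, 0) = -3  ⟹  A = -3
Only A = -3 satisfies everything.
Hence u(x, y) = - 3 x^{2}.

Answer: u(x, y) = - 3 x^{2}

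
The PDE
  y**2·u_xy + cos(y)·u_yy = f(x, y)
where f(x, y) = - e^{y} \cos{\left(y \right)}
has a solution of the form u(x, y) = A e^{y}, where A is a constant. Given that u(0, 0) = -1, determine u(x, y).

Substitute the ansatz u = A e^{y} into the left-hand side.
Derivatives of the ansatz:
  u_xy = 0
  u_yy = A e^{y}
Term by term:
  y**2·u_xy = 0
  cos(y)·u_yy = A e^{y} \cos{\left(y \right)}
So the left-hand side equals
  A e^{y} \cos{\left(y \right)}
This must equal f(x, y) = - e^{y} \cos{\left(y \right)} identically.
Matching coefficients of the independent functions:
  [e^{y} \cos{\left(y \right)}]:  A = -1
Solving: A = -1.
Check against the point condition:
  u(0, 0) = -1  ⟹  A = -1  ✓
Hence u(x, y) = - e^{y}.

Answer: u(x, y) = - e^{y}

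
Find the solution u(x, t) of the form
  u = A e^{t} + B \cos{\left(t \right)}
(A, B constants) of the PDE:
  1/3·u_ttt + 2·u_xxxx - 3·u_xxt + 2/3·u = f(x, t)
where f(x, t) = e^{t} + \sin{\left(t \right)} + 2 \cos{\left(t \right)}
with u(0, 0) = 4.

Substitute the ansatz u = A e^{t} + B \cos{\left(t \right)} into the left-hand side.
Derivatives of the ansatz:
  u_ttt = A e^{t} + B \sin{\left(t \right)}
  u_xxxx = 0
  u_xxt = 0
Term by term:
  1/3·u_ttt = \frac{A e^{t}}{3} + \frac{B \sin{\left(t \right)}}{3}
  2·u_xxxx = 0
  -3·u_xxt = 0
  2/3·u = \frac{2 A e^{t}}{3} + \frac{2 B \cos{\left(t \right)}}{3}
So the left-hand side equals
  A e^{t} + \frac{B \sin{\left(t \right)}}{3} + \frac{2 B \cos{\left(t \right)}}{3}
This must equal f(x, t) = e^{t} + \sin{\left(t \right)} + 2 \cos{\left(t \right)} identically.
Matching coefficients of the independent functions:
  [e^{t}]:  A = 1
  [\sin{\left(t \right)}]:  \frac{B}{3} = 1
  [\cos{\left(t \right)}]:  \frac{2 B}{3} = 2
Solving: A = 1, B = 3.
Check against the point condition:
  u(0, 0) = 4  ⟹  A + B = 4  ✓
Hence u(x, t) = e^{t} + 3 \cos{\left(t \right)}.

Answer: u(x, t) = e^{t} + 3 \cos{\left(t \right)}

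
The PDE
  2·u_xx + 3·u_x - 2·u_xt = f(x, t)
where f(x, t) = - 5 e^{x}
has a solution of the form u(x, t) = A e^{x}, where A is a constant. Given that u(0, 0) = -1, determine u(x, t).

Substitute the ansatz u = A e^{x} into the left-hand side.
Derivatives of the ansatz:
  u_xx = A e^{x}
  u_x = A e^{x}
  u_xt = 0
Term by term:
  2·u_xx = 2 A e^{x}
  3·u_x = 3 A e^{x}
  -2·u_xt = 0
So the left-hand side equals
  5 A e^{x}
This must equal f(x, t) = - 5 e^{x} identically.
Matching coefficients of the independent functions:
  [e^{x}]:  5 A = -5
Solving: A = -1.
Check against the point condition:
  u(0, 0) = -1  ⟹  A = -1  ✓
Hence u(x, t) = - e^{x}.

Answer: u(x, t) = - e^{x}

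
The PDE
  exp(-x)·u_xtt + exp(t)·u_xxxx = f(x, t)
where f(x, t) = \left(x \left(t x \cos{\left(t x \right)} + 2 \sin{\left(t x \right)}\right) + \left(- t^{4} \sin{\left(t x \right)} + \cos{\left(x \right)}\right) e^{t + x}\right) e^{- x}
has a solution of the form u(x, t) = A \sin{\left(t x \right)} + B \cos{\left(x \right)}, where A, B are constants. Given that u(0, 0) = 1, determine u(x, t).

Answer: u(x, t) = - \sin{\left(t x \right)} + \cos{\left(x \right)}

Derivation:
Substitute the ansatz u = A \sin{\left(t x \right)} + B \cos{\left(x \right)} into the left-hand side.
Derivatives of the ansatz:
  u_xtt = - A t x^{2} \cos{\left(t x \right)} - 2 A x \sin{\left(t x \right)}
  u_xxxx = A t^{4} \sin{\left(t x \right)} + B \cos{\left(x \right)}
Term by term:
  exp(-x)·u_xtt = - A t x^{2} e^{- x} \cos{\left(t x \right)} - 2 A x e^{- x} \sin{\left(t x \right)}
  exp(t)·u_xxxx = A t^{4} e^{t} \sin{\left(t x \right)} + B e^{t} \cos{\left(x \right)}
So the left-hand side equals
  A t^{4} e^{t} \sin{\left(t x \right)} - A t x^{2} e^{- x} \cos{\left(t x \right)} - 2 A x e^{- x} \sin{\left(t x \right)} + B e^{t} \cos{\left(x \right)}
This must equal f(x, t) identically; expanded, f = - t^{4} e^{t} \sin{\left(t x \right)} + t x^{2} e^{- x} \cos{\left(t x \right)} + 2 x e^{- x} \sin{\left(t x \right)} + e^{t} \cos{\left(x \right)}.
Matching coefficients of the independent functions:
  [e^{t} \cos{\left(x \right)}]:  B = 1
  [t^{4} e^{t} \sin{\left(t x \right)}]:  A = -1
  [x e^{- x} \sin{\left(t x \right)}]:  - 2 A = 2
  [t x^{2} e^{- x} \cos{\left(t x \right)}]:  - A = 1
Solving: A = -1, B = 1.
Check against the point condition:
  u(0, 0) = 1  ⟹  B = 1  ✓
Hence u(x, t) = - \sin{\left(t x \right)} + \cos{\left(x \right)}.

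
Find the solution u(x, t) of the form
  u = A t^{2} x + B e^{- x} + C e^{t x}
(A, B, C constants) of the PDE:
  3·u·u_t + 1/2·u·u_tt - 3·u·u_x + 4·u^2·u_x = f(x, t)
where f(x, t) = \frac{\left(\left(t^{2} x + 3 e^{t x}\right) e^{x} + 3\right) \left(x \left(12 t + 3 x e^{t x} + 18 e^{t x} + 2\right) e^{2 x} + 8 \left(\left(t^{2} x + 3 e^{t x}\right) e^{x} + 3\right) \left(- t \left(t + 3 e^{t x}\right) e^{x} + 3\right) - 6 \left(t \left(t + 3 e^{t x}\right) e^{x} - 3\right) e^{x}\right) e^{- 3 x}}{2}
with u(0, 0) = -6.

Substitute the ansatz u = A t^{2} x + B e^{- x} + C e^{t x} into the left-hand side.
Derivatives of the ansatz:
  u_t = 2 A t x + C x e^{t x}
  u_tt = 2 A x + C x^{2} e^{t x}
  u_x = A t^{2} - B e^{- x} + C t e^{t x}
Term by term:
  3·u·u_t = 6 A^{2} t^{3} x^{2} + 6 A B t x e^{- x} + 3 A C t^{2} x^{2} e^{t x} + 6 A C t x e^{t x} + 3 B C x e^{- x} e^{t x} + 3 C^{2} x e^{2 t x}
  1/2·u·u_tt = A^{2} t^{2} x^{2} + A B x e^{- x} + \frac{A C t^{2} x^{3} e^{t x}}{2} + A C x e^{t x} + \frac{B C x^{2} e^{- x} e^{t x}}{2} + \frac{C^{2} x^{2} e^{2 t x}}{2}
  -3·u·u_x = - 3 A^{2} t^{4} x + 3 A B t^{2} x e^{- x} - 3 A B t^{2} e^{- x} - 3 A C t^{3} x e^{t x} - 3 A C t^{2} e^{t x} + 3 B^{2} e^{- 2 x} - 3 B C t e^{- x} e^{t x} + 3 B C e^{- x} e^{t x} - 3 C^{2} t e^{2 t x}
  4·u^2·u_x = 4 A^{3} t^{6} x^{2} - 4 A^{2} B t^{4} x^{2} e^{- x} + 8 A^{2} B t^{4} x e^{- x} + 4 A^{2} C t^{5} x^{2} e^{t x} + 8 A^{2} C t^{4} x e^{t x} - 8 A B^{2} t^{2} x e^{- 2 x} + 4 A B^{2} t^{2} e^{- 2 x} + 8 A B C t^{3} x e^{- x} e^{t x} - 8 A B C t^{2} x e^{- x} e^{t x} + 8 A B C t^{2} e^{- x} e^{t x} + 8 A C^{2} t^{3} x e^{2 t x} + 4 A C^{2} t^{2} e^{2 t x} - 4 B^{3} e^{- 3 x} + 4 B^{2} C t e^{- 2 x} e^{t x} - 8 B^{2} C e^{- 2 x} e^{t x} + 8 B C^{2} t e^{- x} e^{2 t x} - 4 B C^{2} e^{- x} e^{2 t x} + 4 C^{3} t e^{3 t x}
Sum these and collect like terms in the independent variables.
This must equal f(x, t) identically; expanded, f = - 4 t^{6} x^{2} - 12 t^{5} x^{2} e^{t x} + 12 t^{4} x^{2} e^{- x} - 24 t^{4} x e^{t x} - 3 t^{4} x - 24 t^{4} x e^{- x} + 6 t^{3} x^{2} - 72 t^{3} x e^{2 t x} - 9 t^{3} x e^{t x} - 72 t^{3} x e^{- x} e^{t x} + \frac{3 t^{2} x^{3} e^{t x}}{2} + 9 t^{2} x^{2} e^{t x} + t^{2} x^{2} + 72 t^{2} x e^{- x} e^{t x} + 9 t^{2} x e^{- x} + 72 t^{2} x e^{- 2 x} - 36 t^{2} e^{2 t x} - 9 t^{2} e^{t x} - 72 t^{2} e^{- x} e^{t x} - 9 t^{2} e^{- x} - 36 t^{2} e^{- 2 x} + 18 t x e^{t x} + 18 t x e^{- x} - 108 t e^{3 t x} - 27 t e^{2 t x} - 216 t e^{- x} e^{2 t x} - 27 t e^{- x} e^{t x} - 108 t e^{- 2 x} e^{t x} + \frac{9 x^{2} e^{2 t x}}{2} + \frac{9 x^{2} e^{- x} e^{t x}}{2} + 27 x e^{2 t x} + 3 x e^{t x} + 27 x e^{- x} e^{t x} + 3 x e^{- x} + 108 e^{- x} e^{2 t x} + 27 e^{- x} e^{t x} + 216 e^{- 2 x} e^{t x} + 27 e^{- 2 x} + 108 e^{- 3 x}.
Matching coefficients of the independent functions:
(each divided by its leading coefficient; functions giving the same equation are listed together)
  [t e^{2 t x}, x e^{2 t x}, x^{2} e^{2 t x}]:  C^{2} - 9 = 0
  [t e^{3 t x}]:  C^{3} + 27 = 0
  [t^{2} x^{2}, t^{3} x^{2}, t^{4} x]:  A^{2} - 1 = 0
  [t^{2} e^{- 2 x}, t^{2} x e^{- 2 x}]:  A B^{2} + 9 = 0
  [t^{2} e^{- x}, x e^{- x}, t x e^{- x}, …]:  A B - 3 = 0
  [t^{2} e^{t x}, x e^{t x}, t x e^{t x}, …]:  A C - 3 = 0
  [t^{2} e^{2 t x}, t^{3} x e^{2 t x}]:  A C^{2} + 9 = 0
  [t^{6} x^{2}]:  A^{3} + 1 = 0
  [e^{- 2 x} e^{t x}, t e^{- 2 x} e^{t x}]:  B^{2} C + 27 = 0
  [e^{- x} e^{t x}, t e^{- x} e^{t x}, x e^{- x} e^{t x}, …]:  B C - 9 = 0
  [e^{- x} e^{2 t x}, t e^{- x} e^{2 t x}]:  B C^{2} + 27 = 0
  [t^{2} e^{- x} e^{t x}, t^{2} x e^{- x} e^{t x}, t^{3} x e^{- x} e^{t x}]:  A B C + 9 = 0
  [t^{4} x e^{- x}, t^{4} x^{2} e^{- x}]:  A^{2} B + 3 = 0
  [t^{4} x e^{t x}, t^{5} x^{2} e^{t x}]:  A^{2} C + 3 = 0
  [e^{- 3 x}]:  B^{3} + 27 = 0
  [e^{- 2 x}]:  B^{2} - 9 = 0
Solving: A = -1, B = -3, C = -3.
Check against the point condition:
  u(0, 0) = -6  ⟹  B + C = -6  ✓
Hence u(x, t) = - t^{2} x - 3 e^{t x} - 3 e^{- x}.

Answer: u(x, t) = - t^{2} x - 3 e^{t x} - 3 e^{- x}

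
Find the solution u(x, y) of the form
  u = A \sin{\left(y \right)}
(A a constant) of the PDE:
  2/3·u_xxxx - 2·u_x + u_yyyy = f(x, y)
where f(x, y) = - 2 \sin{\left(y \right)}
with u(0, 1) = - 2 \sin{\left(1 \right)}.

Substitute the ansatz u = A \sin{\left(y \right)} into the left-hand side.
Derivatives of the ansatz:
  u_xxxx = 0
  u_x = 0
  u_yyyy = A \sin{\left(y \right)}
Term by term:
  2/3·u_xxxx = 0
  -2·u_x = 0
  u_yyyy = A \sin{\left(y \right)}
So the left-hand side equals
  A \sin{\left(y \right)}
This must equal f(x, y) = - 2 \sin{\left(y \right)} identically.
Matching coefficients of the independent functions:
  [\sin{\left(y \right)}]:  A = -2
Solving: A = -2.
Check against the point condition:
  u(0, 1) = - 2 \sin{\left(1 \right)}  ⟹  A \sin{\left(1 \right)} = - 2 \sin{\left(1 \right)}  ✓
Hence u(x, y) = - 2 \sin{\left(y \right)}.

Answer: u(x, y) = - 2 \sin{\left(y \right)}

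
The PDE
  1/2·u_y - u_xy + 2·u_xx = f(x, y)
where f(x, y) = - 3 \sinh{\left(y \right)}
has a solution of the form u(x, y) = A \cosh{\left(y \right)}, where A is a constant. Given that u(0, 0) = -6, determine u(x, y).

Substitute the ansatz u = A \cosh{\left(y \right)} into the left-hand side.
Derivatives of the ansatz:
  u_y = A \sinh{\left(y \right)}
  u_xy = 0
  u_xx = 0
Term by term:
  1/2·u_y = \frac{A \sinh{\left(y \right)}}{2}
  -u_xy = 0
  2·u_xx = 0
So the left-hand side equals
  \frac{A \sinh{\left(y \right)}}{2}
This must equal f(x, y) = - 3 \sinh{\left(y \right)} identically.
Matching coefficients of the independent functions:
  [\sinh{\left(y \right)}]:  \frac{A}{2} = -3
Solving: A = -6.
Check against the point condition:
  u(0, 0) = -6  ⟹  A = -6  ✓
Hence u(x, y) = - 6 \cosh{\left(y \right)}.

Answer: u(x, y) = - 6 \cosh{\left(y \right)}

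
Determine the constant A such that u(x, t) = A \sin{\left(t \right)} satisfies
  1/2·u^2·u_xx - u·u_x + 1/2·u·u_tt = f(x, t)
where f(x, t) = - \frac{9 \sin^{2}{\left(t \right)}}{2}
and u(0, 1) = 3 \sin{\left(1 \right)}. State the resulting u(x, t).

Substitute the ansatz u = A \sin{\left(t \right)} into the left-hand side.
Derivatives of the ansatz:
  u_xx = 0
  u_x = 0
  u_tt = - A \sin{\left(t \right)}
Term by term:
  1/2·u^2·u_xx = 0
  -u·u_x = 0
  1/2·u·u_tt = - \frac{A^{2} \sin^{2}{\left(t \right)}}{2}
So the left-hand side equals
  - \frac{A^{2} \sin^{2}{\left(t \right)}}{2}
This must equal f(x, t) = - \frac{9 \sin^{2}{\left(t \right)}}{2} identically.
Matching coefficients of the independent functions:
  [\sin^{2}{\left(t \right)}]:  - \frac{A^{2}}{2} = - \frac{9}{2}
These equations allow (A) = (-3) or (3).
Impose the point condition(s):
  u(0, 1) = 3 \sin{\left(1 \right)}  ⟹  A \sin{\left(1 \right)} = 3 \sin{\left(1 \right)}
Only A = 3 satisfies everything.
Hence u(x, t) = 3 \sin{\left(t \right)}.

Answer: u(x, t) = 3 \sin{\left(t \right)}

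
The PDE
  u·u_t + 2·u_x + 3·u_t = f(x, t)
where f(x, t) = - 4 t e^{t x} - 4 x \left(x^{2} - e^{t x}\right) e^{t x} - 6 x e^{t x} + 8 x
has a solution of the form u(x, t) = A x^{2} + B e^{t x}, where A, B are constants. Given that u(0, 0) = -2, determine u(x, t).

Substitute the ansatz u = A x^{2} + B e^{t x} into the left-hand side.
Derivatives of the ansatz:
  u_t = B x e^{t x}
  u_x = 2 A x + B t e^{t x}
Term by term:
  u·u_t = A B x^{3} e^{t x} + B^{2} x e^{2 t x}
  2·u_x = 4 A x + 2 B t e^{t x}
  3·u_t = 3 B x e^{t x}
So the left-hand side equals
  A B x^{3} e^{t x} + 4 A x + B^{2} x e^{2 t x} + 2 B t e^{t x} + 3 B x e^{t x}
This must equal f(x, t) identically; expanded, f = - 4 t e^{t x} - 4 x^{3} e^{t x} + 4 x e^{2 t x} - 6 x e^{t x} + 8 x.
Matching coefficients of the independent functions:
  [x]:  4 A = 8
  [t e^{t x}]:  2 B = -4
  [x e^{t x}]:  3 B = -6
  [x e^{2 t x}]:  B^{2} = 4
  [x^{3} e^{t x}]:  A B = -4
Solving: A = 2, B = -2.
Check against the point condition:
  u(0, 0) = -2  ⟹  B = -2  ✓
Hence u(x, t) = 2 x^{2} - 2 e^{t x}.

Answer: u(x, t) = 2 x^{2} - 2 e^{t x}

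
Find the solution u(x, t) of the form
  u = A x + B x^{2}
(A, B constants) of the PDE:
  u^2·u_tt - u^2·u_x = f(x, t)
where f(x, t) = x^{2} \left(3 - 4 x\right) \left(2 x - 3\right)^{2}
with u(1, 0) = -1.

Substitute the ansatz u = A x + B x^{2} into the left-hand side.
Derivatives of the ansatz:
  u_tt = 0
  u_x = A + 2 B x
Term by term:
  u^2·u_tt = 0
  -u^2·u_x = - A^{3} x^{2} - 4 A^{2} B x^{3} - 5 A B^{2} x^{4} - 2 B^{3} x^{5}
So the left-hand side equals
  - A^{3} x^{2} - 4 A^{2} B x^{3} - 5 A B^{2} x^{4} - 2 B^{3} x^{5}
This must equal f(x, t) identically; expanded, f = - 16 x^{5} + 60 x^{4} - 72 x^{3} + 27 x^{2}.
Matching coefficients of the independent functions:
  [x^{2}]:  - A^{3} = 27
  [x^{3}]:  - 4 A^{2} B = -72
  [x^{4}]:  - 5 A B^{2} = 60
  [x^{5}]:  - 2 B^{3} = -16
Solving: A = -3, B = 2.
Check against the point condition:
  u(1, 0) = -1  ⟹  A + B = -1  ✓
Hence u(x, t) = 2 x^{2} - 3 x.

Answer: u(x, t) = 2 x^{2} - 3 x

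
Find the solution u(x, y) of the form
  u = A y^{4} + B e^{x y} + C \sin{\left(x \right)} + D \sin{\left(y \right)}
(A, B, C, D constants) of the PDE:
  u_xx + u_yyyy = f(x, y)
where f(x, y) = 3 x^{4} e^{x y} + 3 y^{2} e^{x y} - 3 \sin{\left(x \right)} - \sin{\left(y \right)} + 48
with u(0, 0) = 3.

Substitute the ansatz u = A y^{4} + B e^{x y} + C \sin{\left(x \right)} + D \sin{\left(y \right)} into the left-hand side.
Derivatives of the ansatz:
  u_xx = B y^{2} e^{x y} - C \sin{\left(x \right)}
  u_yyyy = 24 A + B x^{4} e^{x y} + D \sin{\left(y \right)}
Term by term:
  u_xx = B y^{2} e^{x y} - C \sin{\left(x \right)}
  u_yyyy = 24 A + B x^{4} e^{x y} + D \sin{\left(y \right)}
So the left-hand side equals
  24 A + B x^{4} e^{x y} + B y^{2} e^{x y} - C \sin{\left(x \right)} + D \sin{\left(y \right)}
This must equal f(x, y) = 3 x^{4} e^{x y} + 3 y^{2} e^{x y} - 3 \sin{\left(x \right)} - \sin{\left(y \right)} + 48 identically.
Matching coefficients of the independent functions:
  [constant term]:  24 A = 48
  [x^{4} e^{x y}, y^{2} e^{x y}]:  B = 3
  [\sin{\left(x \right)}]:  - C = -3
  [\sin{\left(y \right)}]:  D = -1
Solving: A = 2, B = 3, C = 3, D = -1.
Check against the point condition:
  u(0, 0) = 3  ⟹  B = 3  ✓
Hence u(x, y) = 2 y^{4} + 3 e^{x y} + 3 \sin{\left(x \right)} - \sin{\left(y \right)}.

Answer: u(x, y) = 2 y^{4} + 3 e^{x y} + 3 \sin{\left(x \right)} - \sin{\left(y \right)}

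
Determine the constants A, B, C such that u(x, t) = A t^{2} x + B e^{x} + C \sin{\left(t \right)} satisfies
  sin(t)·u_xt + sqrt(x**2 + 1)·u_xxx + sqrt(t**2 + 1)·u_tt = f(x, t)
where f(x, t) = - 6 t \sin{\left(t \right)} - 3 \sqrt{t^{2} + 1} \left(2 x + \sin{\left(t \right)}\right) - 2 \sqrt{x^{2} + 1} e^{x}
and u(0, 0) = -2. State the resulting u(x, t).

Substitute the ansatz u = A t^{2} x + B e^{x} + C \sin{\left(t \right)} into the left-hand side.
Derivatives of the ansatz:
  u_xt = 2 A t
  u_xxx = B e^{x}
  u_tt = 2 A x - C \sin{\left(t \right)}
Term by term:
  sin(t)·u_xt = 2 A t \sin{\left(t \right)}
  sqrt(x**2 + 1)·u_xxx = B \sqrt{x^{2} + 1} e^{x}
  sqrt(t**2 + 1)·u_tt = 2 A x \sqrt{t^{2} + 1} - C \sqrt{t^{2} + 1} \sin{\left(t \right)}
So the left-hand side equals
  2 A t \sin{\left(t \right)} + 2 A x \sqrt{t^{2} + 1} + B \sqrt{x^{2} + 1} e^{x} - C \sqrt{t^{2} + 1} \sin{\left(t \right)}
This must equal f(x, t) identically; expanded, f = - 6 t \sin{\left(t \right)} - 6 x \sqrt{t^{2} + 1} - 3 \sqrt{t^{2} + 1} \sin{\left(t \right)} - 2 \sqrt{x^{2} + 1} e^{x}.
Matching coefficients of the independent functions:
  [t \sin{\left(t \right)}, x \sqrt{t^{2} + 1}]:  2 A = -6
  [\sqrt{t^{2} + 1} \sin{\left(t \right)}]:  - C = -3
  [\sqrt{x^{2} + 1} e^{x}]:  B = -2
Solving: A = -3, B = -2, C = 3.
Check against the point condition:
  u(0, 0) = -2  ⟹  B = -2  ✓
Hence u(x, t) = - 3 t^{2} x - 2 e^{x} + 3 \sin{\left(t \right)}.

Answer: u(x, t) = - 3 t^{2} x - 2 e^{x} + 3 \sin{\left(t \right)}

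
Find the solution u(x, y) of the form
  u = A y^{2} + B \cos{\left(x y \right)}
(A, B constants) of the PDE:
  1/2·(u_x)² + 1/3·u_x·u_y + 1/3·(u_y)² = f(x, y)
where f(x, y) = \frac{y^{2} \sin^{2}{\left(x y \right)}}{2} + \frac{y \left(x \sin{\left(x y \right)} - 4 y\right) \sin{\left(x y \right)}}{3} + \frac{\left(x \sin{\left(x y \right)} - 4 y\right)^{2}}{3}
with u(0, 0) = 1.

Substitute the ansatz u = A y^{2} + B \cos{\left(x y \right)} into the left-hand side.
Derivatives of the ansatz:
  u_x = - B y \sin{\left(x y \right)}
  u_y = 2 A y - B x \sin{\left(x y \right)}
Term by term:
  1/2·(u_x)² = \frac{B^{2} y^{2} \sin^{2}{\left(x y \right)}}{2}
  1/3·u_x·u_y = - \frac{2 A B y^{2} \sin{\left(x y \right)}}{3} + \frac{B^{2} x y \sin^{2}{\left(x y \right)}}{3}
  1/3·(u_y)² = \frac{4 A^{2} y^{2}}{3} - \frac{4 A B x y \sin{\left(x y \right)}}{3} + \frac{B^{2} x^{2} \sin^{2}{\left(x y \right)}}{3}
So the left-hand side equals
  \frac{4 A^{2} y^{2}}{3} - \frac{4 A B x y \sin{\left(x y \right)}}{3} - \frac{2 A B y^{2} \sin{\left(x y \right)}}{3} + \frac{B^{2} x^{2} \sin^{2}{\left(x y \right)}}{3} + \frac{B^{2} x y \sin^{2}{\left(x y \right)}}{3} + \frac{B^{2} y^{2} \sin^{2}{\left(x y \right)}}{2}
This must equal f(x, y) identically; expanded, f = \frac{x^{2} \sin^{2}{\left(x y \right)}}{3} + \frac{x y \sin^{2}{\left(x y \right)}}{3} - \frac{8 x y \sin{\left(x y \right)}}{3} + \frac{y^{2} \sin^{2}{\left(x y \right)}}{2} - \frac{4 y^{2} \sin{\left(x y \right)}}{3} + \frac{16 y^{2}}{3}.
Matching coefficients of the independent functions:
  [y^{2}]:  \frac{4 A^{2}}{3} = \frac{16}{3}
  [x^{2} \sin^{2}{\left(x y \right)}, x y \sin^{2}{\left(x y \right)}]:  \frac{B^{2}}{3} = \frac{1}{3}
  [y^{2} \sin{\left(x y \right)}]:  - \frac{2 A B}{3} = - \frac{4}{3}
  [y^{2} \sin^{2}{\left(x y \right)}]:  \frac{B^{2}}{2} = \frac{1}{2}
  [x y \sin{\left(x y \right)}]:  - \frac{4 A B}{3} = - \frac{8}{3}
These equations allow (A, B) = (-2, -1) or (2, 1).
Impose the point condition(s):
  u(0, 0) = 1  ⟹  B = 1
Only A = 2, B = 1 satisfies everything.
Hence u(x, y) = 2 y^{2} + \cos{\left(x y \right)}.

Answer: u(x, y) = 2 y^{2} + \cos{\left(x y \right)}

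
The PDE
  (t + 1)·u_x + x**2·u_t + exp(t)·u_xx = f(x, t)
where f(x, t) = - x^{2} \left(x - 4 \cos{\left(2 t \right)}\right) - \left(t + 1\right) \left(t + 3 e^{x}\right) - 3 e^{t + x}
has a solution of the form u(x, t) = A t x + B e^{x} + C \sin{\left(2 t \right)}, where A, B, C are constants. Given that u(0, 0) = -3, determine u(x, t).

Substitute the ansatz u = A t x + B e^{x} + C \sin{\left(2 t \right)} into the left-hand side.
Derivatives of the ansatz:
  u_x = A t + B e^{x}
  u_t = A x + 2 C \cos{\left(2 t \right)}
  u_xx = B e^{x}
Term by term:
  (t + 1)·u_x = A t^{2} + A t + B t e^{x} + B e^{x}
  x**2·u_t = A x^{3} + 2 C x^{2} \cos{\left(2 t \right)}
  exp(t)·u_xx = B e^{t} e^{x}
So the left-hand side equals
  A t^{2} + A t + A x^{3} + B t e^{x} + B e^{t} e^{x} + B e^{x} + 2 C x^{2} \cos{\left(2 t \right)}
This must equal f(x, t) identically; expanded, f = - t^{2} - 3 t e^{x} - t - x^{3} + 4 x^{2} \cos{\left(2 t \right)} - 3 e^{t} e^{x} - 3 e^{x}.
Matching coefficients of the independent functions:
  [t, t^{2}, x^{3}]:  A = -1
  [t e^{x}, e^{t} e^{x}, e^{x}]:  B = -3
  [x^{2} \cos{\left(2 t \right)}]:  2 C = 4
Solving: A = -1, B = -3, C = 2.
Check against the point condition:
  u(0, 0) = -3  ⟹  B = -3  ✓
Hence u(x, t) = - t x - 3 e^{x} + 2 \sin{\left(2 t \right)}.

Answer: u(x, t) = - t x - 3 e^{x} + 2 \sin{\left(2 t \right)}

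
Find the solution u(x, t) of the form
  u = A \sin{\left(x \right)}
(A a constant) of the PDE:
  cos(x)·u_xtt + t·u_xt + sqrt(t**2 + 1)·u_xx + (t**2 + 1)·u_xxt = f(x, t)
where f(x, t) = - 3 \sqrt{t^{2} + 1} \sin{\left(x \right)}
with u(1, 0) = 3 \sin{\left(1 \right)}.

Answer: u(x, t) = 3 \sin{\left(x \right)}

Derivation:
Substitute the ansatz u = A \sin{\left(x \right)} into the left-hand side.
Derivatives of the ansatz:
  u_xtt = 0
  u_xt = 0
  u_xx = - A \sin{\left(x \right)}
  u_xxt = 0
Term by term:
  cos(x)·u_xtt = 0
  t·u_xt = 0
  sqrt(t**2 + 1)·u_xx = - A \sqrt{t^{2} + 1} \sin{\left(x \right)}
  (t**2 + 1)·u_xxt = 0
So the left-hand side equals
  - A \sqrt{t^{2} + 1} \sin{\left(x \right)}
This must equal f(x, t) = - 3 \sqrt{t^{2} + 1} \sin{\left(x \right)} identically.
Matching coefficients of the independent functions:
  [\sqrt{t^{2} + 1} \sin{\left(x \right)}]:  - A = -3
Solving: A = 3.
Check against the point condition:
  u(1, 0) = 3 \sin{\left(1 \right)}  ⟹  A \sin{\left(1 \right)} = 3 \sin{\left(1 \right)}  ✓
Hence u(x, t) = 3 \sin{\left(x \right)}.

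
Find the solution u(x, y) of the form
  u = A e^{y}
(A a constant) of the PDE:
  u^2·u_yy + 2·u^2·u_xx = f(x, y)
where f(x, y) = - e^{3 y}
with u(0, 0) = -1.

Substitute the ansatz u = A e^{y} into the left-hand side.
Derivatives of the ansatz:
  u_yy = A e^{y}
  u_xx = 0
Term by term:
  u^2·u_yy = A^{3} e^{3 y}
  2·u^2·u_xx = 0
So the left-hand side equals
  A^{3} e^{3 y}
This must equal f(x, y) = - e^{3 y} identically.
Matching coefficients of the independent functions:
  [e^{3 y}]:  A^{3} = -1
Solving: A = -1.
Check against the point condition:
  u(0, 0) = -1  ⟹  A = -1  ✓
Hence u(x, y) = - e^{y}.

Answer: u(x, y) = - e^{y}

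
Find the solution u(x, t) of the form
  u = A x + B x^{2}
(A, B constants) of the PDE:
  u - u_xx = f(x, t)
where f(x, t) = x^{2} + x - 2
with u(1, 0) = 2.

Substitute the ansatz u = A x + B x^{2} into the left-hand side.
Derivatives of the ansatz:
  u_xx = 2 B
Term by term:
  u = A x + B x^{2}
  -u_xx = - 2 B
So the left-hand side equals
  A x + B x^{2} - 2 B
This must equal f(x, t) = x^{2} + x - 2 identically.
Matching coefficients of the independent functions:
  [constant term]:  - 2 B = -2
  [x]:  A = 1
  [x^{2}]:  B = 1
Solving: A = 1, B = 1.
Check against the point condition:
  u(1, 0) = 2  ⟹  A + B = 2  ✓
Hence u(x, t) = x^{2} + x.

Answer: u(x, t) = x^{2} + x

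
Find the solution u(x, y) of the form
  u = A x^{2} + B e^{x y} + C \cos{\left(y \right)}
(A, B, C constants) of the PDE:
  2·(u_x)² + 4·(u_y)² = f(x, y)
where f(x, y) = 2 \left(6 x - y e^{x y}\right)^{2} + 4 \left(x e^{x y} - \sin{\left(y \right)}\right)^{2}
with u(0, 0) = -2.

Substitute the ansatz u = A x^{2} + B e^{x y} + C \cos{\left(y \right)} into the left-hand side.
Derivatives of the ansatz:
  u_x = 2 A x + B y e^{x y}
  u_y = B x e^{x y} - C \sin{\left(y \right)}
Term by term:
  2·(u_x)² = 8 A^{2} x^{2} + 8 A B x y e^{x y} + 2 B^{2} y^{2} e^{2 x y}
  4·(u_y)² = 4 B^{2} x^{2} e^{2 x y} - 8 B C x e^{x y} \sin{\left(y \right)} + 4 C^{2} \sin^{2}{\left(y \right)}
So the left-hand side equals
  8 A^{2} x^{2} + 8 A B x y e^{x y} + 4 B^{2} x^{2} e^{2 x y} + 2 B^{2} y^{2} e^{2 x y} - 8 B C x e^{x y} \sin{\left(y \right)} + 4 C^{2} \sin^{2}{\left(y \right)}
This must equal f(x, y) identically; expanded, f = 4 x^{2} e^{2 x y} + 72 x^{2} - 24 x y e^{x y} - 8 x e^{x y} \sin{\left(y \right)} + 2 y^{2} e^{2 x y} + 4 \sin^{2}{\left(y \right)}.
Matching coefficients of the independent functions:
  [x^{2}]:  8 A^{2} = 72
  [x^{2} e^{2 x y}]:  4 B^{2} = 4
  [y^{2} e^{2 x y}]:  2 B^{2} = 2
  [x y e^{x y}]:  8 A B = -24
  [x e^{x y} \sin{\left(y \right)}]:  - 8 B C = -8
  [\sin^{2}{\left(y \right)}]:  4 C^{2} = 4
These equations allow (A, B, C) = (-3, 1, 1) or (3, -1, -1).
Impose the point condition(s):
  u(0, 0) = -2  ⟹  B + C = -2
Only A = 3, B = -1, C = -1 satisfies everything.
Hence u(x, y) = 3 x^{2} - e^{x y} - \cos{\left(y \right)}.

Answer: u(x, y) = 3 x^{2} - e^{x y} - \cos{\left(y \right)}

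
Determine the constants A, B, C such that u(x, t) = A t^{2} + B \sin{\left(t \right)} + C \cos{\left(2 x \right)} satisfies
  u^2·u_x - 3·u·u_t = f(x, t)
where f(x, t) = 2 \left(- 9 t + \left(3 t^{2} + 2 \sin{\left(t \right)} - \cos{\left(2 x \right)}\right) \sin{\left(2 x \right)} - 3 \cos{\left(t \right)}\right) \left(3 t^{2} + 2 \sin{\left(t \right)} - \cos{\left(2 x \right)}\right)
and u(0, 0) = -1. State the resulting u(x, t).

Substitute the ansatz u = A t^{2} + B \sin{\left(t \right)} + C \cos{\left(2 x \right)} into the left-hand side.
Derivatives of the ansatz:
  u_x = - 2 C \sin{\left(2 x \right)}
  u_t = 2 A t + B \cos{\left(t \right)}
Term by term:
  u^2·u_x = - 2 A^{2} C t^{4} \sin{\left(2 x \right)} - 4 A B C t^{2} \sin{\left(t \right)} \sin{\left(2 x \right)} - 4 A C^{2} t^{2} \sin{\left(2 x \right)} \cos{\left(2 x \right)} - 2 B^{2} C \sin^{2}{\left(t \right)} \sin{\left(2 x \right)} - 4 B C^{2} \sin{\left(t \right)} \sin{\left(2 x \right)} \cos{\left(2 x \right)} - 2 C^{3} \sin{\left(2 x \right)} \cos^{2}{\left(2 x \right)}
  -3·u·u_t = - 6 A^{2} t^{3} - 3 A B t^{2} \cos{\left(t \right)} - 6 A B t \sin{\left(t \right)} - 6 A C t \cos{\left(2 x \right)} - 3 B^{2} \sin{\left(t \right)} \cos{\left(t \right)} - 3 B C \cos{\left(t \right)} \cos{\left(2 x \right)}
So the left-hand side equals
  - 2 A^{2} C t^{4} \sin{\left(2 x \right)} - 6 A^{2} t^{3} - 4 A B C t^{2} \sin{\left(t \right)} \sin{\left(2 x \right)} - 3 A B t^{2} \cos{\left(t \right)} - 6 A B t \sin{\left(t \right)} - 4 A C^{2} t^{2} \sin{\left(2 x \right)} \cos{\left(2 x \right)} - 6 A C t \cos{\left(2 x \right)} - 2 B^{2} C \sin^{2}{\left(t \right)} \sin{\left(2 x \right)} - 3 B^{2} \sin{\left(t \right)} \cos{\left(t \right)} - 4 B C^{2} \sin{\left(t \right)} \sin{\left(2 x \right)} \cos{\left(2 x \right)} - 3 B C \cos{\left(t \right)} \cos{\left(2 x \right)} - 2 C^{3} \sin{\left(2 x \right)} \cos^{2}{\left(2 x \right)}
This must equal f(x, t) identically; expanded, f = 18 t^{4} \sin{\left(2 x \right)} - 54 t^{3} + 24 t^{2} \sin{\left(t \right)} \sin{\left(2 x \right)} - 12 t^{2} \sin{\left(2 x \right)} \cos{\left(2 x \right)} - 18 t^{2} \cos{\left(t \right)} - 36 t \sin{\left(t \right)} + 18 t \cos{\left(2 x \right)} + 8 \sin^{2}{\left(t \right)} \sin{\left(2 x \right)} - 8 \sin{\left(t \right)} \sin{\left(2 x \right)} \cos{\left(2 x \right)} - 12 \sin{\left(t \right)} \cos{\left(t \right)} + 2 \sin{\left(2 x \right)} \cos^{2}{\left(2 x \right)} + 6 \cos{\left(t \right)} \cos{\left(2 x \right)}.
Matching coefficients of the independent functions:
  [t^{3}]:  - 6 A^{2} = -54
  [t \sin{\left(t \right)}]:  - 6 A B = -36
  [t \cos{\left(2 x \right)}]:  - 6 A C = 18
  [t^{2} \cos{\left(t \right)}]:  - 3 A B = -18
  [t^{4} \sin{\left(2 x \right)}]:  - 2 A^{2} C = 18
  [\sin{\left(t \right)} \cos{\left(t \right)}]:  - 3 B^{2} = -12
  [\sin^{2}{\left(t \right)} \sin{\left(2 x \right)}]:  - 2 B^{2} C = 8
  [\sin{\left(2 x \right)} \cos^{2}{\left(2 x \right)}]:  - 2 C^{3} = 2
  [\cos{\left(t \right)} \cos{\left(2 x \right)}]:  - 3 B C = 6
  [t^{2} \sin{\left(t \right)} \sin{\left(2 x \right)}]:  - 4 A B C = 24
  [t^{2} \sin{\left(2 x \right)} \cos{\left(2 x \right)}]:  - 4 A C^{2} = -12
  [\sin{\left(t \right)} \sin{\left(2 x \right)} \cos{\left(2 x \right)}]:  - 4 B C^{2} = -8
Solving: A = 3, B = 2, C = -1.
Check against the point condition:
  u(0, 0) = -1  ⟹  C = -1  ✓
Hence u(x, t) = 3 t^{2} + 2 \sin{\left(t \right)} - \cos{\left(2 x \right)}.

Answer: u(x, t) = 3 t^{2} + 2 \sin{\left(t \right)} - \cos{\left(2 x \right)}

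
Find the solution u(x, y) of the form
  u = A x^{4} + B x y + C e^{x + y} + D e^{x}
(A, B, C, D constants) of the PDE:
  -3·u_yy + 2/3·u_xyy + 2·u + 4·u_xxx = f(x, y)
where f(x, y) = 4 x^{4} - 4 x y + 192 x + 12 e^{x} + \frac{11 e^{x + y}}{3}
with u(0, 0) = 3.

Answer: u(x, y) = 2 x^{4} - 2 x y + 2 e^{x} + e^{x + y}

Derivation:
Substitute the ansatz u = A x^{4} + B x y + C e^{x + y} + D e^{x} into the left-hand side.
Derivatives of the ansatz:
  u_yy = C e^{x} e^{y}
  u_xyy = C e^{x} e^{y}
  u_xxx = 24 A x + C e^{x} e^{y} + D e^{x}
Term by term:
  -3·u_yy = - 3 C e^{x} e^{y}
  2/3·u_xyy = \frac{2 C e^{x} e^{y}}{3}
  2·u = 2 A x^{4} + 2 B x y + 2 C e^{x} e^{y} + 2 D e^{x}
  4·u_xxx = 96 A x + 4 C e^{x} e^{y} + 4 D e^{x}
So the left-hand side equals
  2 A x^{4} + 96 A x + 2 B x y + \frac{11 C e^{x} e^{y}}{3} + 6 D e^{x}
This must equal f(x, y) identically; expanded, f = 4 x^{4} - 4 x y + 192 x + \frac{11 e^{x} e^{y}}{3} + 12 e^{x}.
Matching coefficients of the independent functions:
  [x]:  96 A = 192
  [x^{4}]:  2 A = 4
  [x y]:  2 B = -4
  [e^{x} e^{y}]:  \frac{11 C}{3} = \frac{11}{3}
  [e^{x}]:  6 D = 12
Solving: A = 2, B = -2, C = 1, D = 2.
Check against the point condition:
  u(0, 0) = 3  ⟹  C + D = 3  ✓
Hence u(x, y) = 2 x^{4} - 2 x y + 2 e^{x} + e^{x + y}.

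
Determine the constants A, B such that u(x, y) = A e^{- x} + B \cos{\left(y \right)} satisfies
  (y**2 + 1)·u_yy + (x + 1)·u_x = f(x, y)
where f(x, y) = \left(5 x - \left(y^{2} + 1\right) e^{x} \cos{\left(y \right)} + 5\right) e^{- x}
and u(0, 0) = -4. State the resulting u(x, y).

Answer: u(x, y) = \cos{\left(y \right)} - 5 e^{- x}

Derivation:
Substitute the ansatz u = A e^{- x} + B \cos{\left(y \right)} into the left-hand side.
Derivatives of the ansatz:
  u_yy = - B \cos{\left(y \right)}
  u_x = - A e^{- x}
Term by term:
  (y**2 + 1)·u_yy = - B y^{2} \cos{\left(y \right)} - B \cos{\left(y \right)}
  (x + 1)·u_x = - A x e^{- x} - A e^{- x}
So the left-hand side equals
  - A x e^{- x} - A e^{- x} - B y^{2} \cos{\left(y \right)} - B \cos{\left(y \right)}
This must equal f(x, y) identically; expanded, f = 5 x e^{- x} - y^{2} \cos{\left(y \right)} - \cos{\left(y \right)} + 5 e^{- x}.
Matching coefficients of the independent functions:
  [x e^{- x}, e^{- x}]:  - A = 5
  [y^{2} \cos{\left(y \right)}, \cos{\left(y \right)}]:  - B = -1
Solving: A = -5, B = 1.
Check against the point condition:
  u(0, 0) = -4  ⟹  A + B = -4  ✓
Hence u(x, y) = \cos{\left(y \right)} - 5 e^{- x}.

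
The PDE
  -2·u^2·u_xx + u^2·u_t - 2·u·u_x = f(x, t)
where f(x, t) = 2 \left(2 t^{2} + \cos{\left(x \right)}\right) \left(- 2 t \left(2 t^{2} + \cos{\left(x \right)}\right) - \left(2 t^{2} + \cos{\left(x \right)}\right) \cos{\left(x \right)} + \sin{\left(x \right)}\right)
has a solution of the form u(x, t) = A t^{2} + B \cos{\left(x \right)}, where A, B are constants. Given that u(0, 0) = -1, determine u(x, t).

Substitute the ansatz u = A t^{2} + B \cos{\left(x \right)} into the left-hand side.
Derivatives of the ansatz:
  u_xx = - B \cos{\left(x \right)}
  u_t = 2 A t
  u_x = - B \sin{\left(x \right)}
Term by term:
  -2·u^2·u_xx = 2 A^{2} B t^{4} \cos{\left(x \right)} + 4 A B^{2} t^{2} \cos^{2}{\left(x \right)} + 2 B^{3} \cos^{3}{\left(x \right)}
  u^2·u_t = 2 A^{3} t^{5} + 4 A^{2} B t^{3} \cos{\left(x \right)} + 2 A B^{2} t \cos^{2}{\left(x \right)}
  -2·u·u_x = 2 A B t^{2} \sin{\left(x \right)} + 2 B^{2} \sin{\left(x \right)} \cos{\left(x \right)}
So the left-hand side equals
  2 A^{3} t^{5} + 2 A^{2} B t^{4} \cos{\left(x \right)} + 4 A^{2} B t^{3} \cos{\left(x \right)} + 4 A B^{2} t^{2} \cos^{2}{\left(x \right)} + 2 A B^{2} t \cos^{2}{\left(x \right)} + 2 A B t^{2} \sin{\left(x \right)} + 2 B^{3} \cos^{3}{\left(x \right)} + 2 B^{2} \sin{\left(x \right)} \cos{\left(x \right)}
This must equal f(x, t) identically; expanded, f = - 16 t^{5} - 8 t^{4} \cos{\left(x \right)} - 16 t^{3} \cos{\left(x \right)} + 4 t^{2} \sin{\left(x \right)} - 8 t^{2} \cos^{2}{\left(x \right)} - 4 t \cos^{2}{\left(x \right)} + 2 \sin{\left(x \right)} \cos{\left(x \right)} - 2 \cos^{3}{\left(x \right)}.
Matching coefficients of the independent functions:
  [t^{5}]:  2 A^{3} = -16
  [t \cos^{2}{\left(x \right)}]:  2 A B^{2} = -4
  [t^{2} \sin{\left(x \right)}]:  2 A B = 4
  [t^{2} \cos^{2}{\left(x \right)}]:  4 A B^{2} = -8
  [t^{3} \cos{\left(x \right)}]:  4 A^{2} B = -16
  [t^{4} \cos{\left(x \right)}]:  2 A^{2} B = -8
  [\sin{\left(x \right)} \cos{\left(x \right)}]:  2 B^{2} = 2
  [\cos^{3}{\left(x \right)}]:  2 B^{3} = -2
Solving: A = -2, B = -1.
Check against the point condition:
  u(0, 0) = -1  ⟹  B = -1  ✓
Hence u(x, t) = - 2 t^{2} - \cos{\left(x \right)}.

Answer: u(x, t) = - 2 t^{2} - \cos{\left(x \right)}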